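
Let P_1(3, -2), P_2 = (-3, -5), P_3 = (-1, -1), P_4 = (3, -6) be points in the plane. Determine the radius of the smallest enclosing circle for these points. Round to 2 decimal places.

A smallest enclosing disk is always determined by at most three of the input points on its boundary.
The minimum enclosing circle is determined by three boundary points: P_1, P_2, P_4.
Their circumcentre is (0.25, -4) with r² = 11.5625.
The farthest remaining point P_3 is at distance² 10.5625 ≤ 11.5625.
r = √(11.5625) ≈ 3.40.

3.40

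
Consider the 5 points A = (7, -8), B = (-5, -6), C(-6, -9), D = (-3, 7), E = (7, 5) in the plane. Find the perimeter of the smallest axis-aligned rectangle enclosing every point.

Width = max x − min x = 7 − (-6) = 13.
Height = max y − min y = 7 − (-9) = 16.
Perimeter = 2(13 + 16) = 58.

58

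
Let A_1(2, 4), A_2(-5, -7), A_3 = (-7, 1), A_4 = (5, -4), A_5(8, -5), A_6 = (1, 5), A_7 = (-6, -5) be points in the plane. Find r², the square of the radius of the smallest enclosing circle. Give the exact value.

65.25

The farthest pair is A_3–A_5 with squared distance 261. The circle on this segment as diameter has centre (0.5, -2) and r² = 261/4 = 65.25.
Check A_1: distance² to centre = 38.25 ≤ 65.25, so it lies inside.
All remaining points lie in this disk, and no smaller disk contains both endpoints, so this is the minimum enclosing circle.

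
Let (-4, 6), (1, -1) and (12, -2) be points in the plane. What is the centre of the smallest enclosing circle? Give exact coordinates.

Call the three points A, B, C in the order given.
Side lengths²: AB² = 74, AC² = 320, BC² = 122.
Since AC² = 320 ≥ 122 + 74 = 196, the angle opposite AC is not acute, so the smallest enclosing circle has AC as diameter.
Centre = midpoint of AC = (4, 2), r² = 320/4 = 80.
Centre = (4, 2).

(4, 2)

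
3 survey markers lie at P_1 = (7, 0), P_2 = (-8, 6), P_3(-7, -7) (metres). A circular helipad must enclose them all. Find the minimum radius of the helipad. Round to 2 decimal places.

Side lengths²: P_1P_2² = 261, P_1P_3² = 245, P_2P_3² = 170.
Since P_1P_2² = 261 < 245 + 170 = 415, the triangle is acute, so the smallest enclosing circle is the circumcircle.
Circumcentre = (-31/18, -1/18), r² = 12325/162.
r = √(12325/162) ≈ 8.72.

8.72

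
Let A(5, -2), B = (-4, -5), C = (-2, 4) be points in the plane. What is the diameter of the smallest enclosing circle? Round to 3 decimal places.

10.752

Side lengths²: AB² = 90, AC² = 85, BC² = 85.
Since AB² = 90 < 85 + 85 = 170, the triangle is acute, so the smallest enclosing circle is the circumcircle.
Circumcentre = (-0.3, -1.1), r² = 28.9.
Diameter = 2r = 2√(28.9) ≈ 10.752.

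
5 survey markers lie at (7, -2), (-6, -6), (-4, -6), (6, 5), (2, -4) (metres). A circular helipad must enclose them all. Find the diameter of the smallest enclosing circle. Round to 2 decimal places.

16.28

The minimum enclosing circle of a finite set is fixed by two of the points (as a diameter) or three (as a circumcircle).
The farthest pair is (-6, -6)–(6, 5) with squared distance 265. The circle on this segment as diameter has centre (0, -0.5) and r² = 265/4 = 66.25.
Check (7, -2): distance² to centre = 51.25 ≤ 66.25, so it lies inside.
All remaining points lie in this disk, and no smaller disk contains both endpoints, so this is the minimum enclosing circle.
Diameter = 2r = 2√(66.25) ≈ 16.28.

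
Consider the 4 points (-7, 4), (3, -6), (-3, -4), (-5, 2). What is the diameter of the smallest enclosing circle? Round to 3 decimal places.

The farthest pair is (-7, 4)–(3, -6) with squared distance 200. The circle on this segment as diameter has centre (-2, -1) and r² = 200/4 = 50.
Check (-3, -4): distance² to centre = 10 ≤ 50, so it lies inside.
All remaining points lie in this disk, and no smaller disk contains both endpoints, so this is the minimum enclosing circle.
Diameter = 2r = 2√50 ≈ 14.142.

14.142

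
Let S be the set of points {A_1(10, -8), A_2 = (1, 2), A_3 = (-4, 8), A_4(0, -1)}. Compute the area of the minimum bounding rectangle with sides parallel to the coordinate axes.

x ranges over [-4, 10], width 14.
y ranges over [-8, 8], height 16.
Area = 14 × 16 = 224.

224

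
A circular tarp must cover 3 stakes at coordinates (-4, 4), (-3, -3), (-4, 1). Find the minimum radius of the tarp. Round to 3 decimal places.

3.536

Call the three points A, B, C in the order given.
Side lengths²: AB² = 50, AC² = 9, BC² = 17.
Since AB² = 50 ≥ 17 + 9 = 26, the angle opposite AB is not acute, so the smallest enclosing circle has AB as diameter.
Centre = midpoint of AB = (-3.5, 0.5), r² = 50/4 = 12.5.
r = √(12.5) ≈ 3.536.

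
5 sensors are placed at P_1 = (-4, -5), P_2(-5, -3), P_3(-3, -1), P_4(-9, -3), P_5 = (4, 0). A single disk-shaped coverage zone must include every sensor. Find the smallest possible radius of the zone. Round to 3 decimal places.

The minimum enclosing circle of a finite set is fixed by two of the points (as a diameter) or three (as a circumcircle).
The farthest pair is P_4–P_5 with squared distance 178. The circle on this segment as diameter has centre (-2.5, -1.5) and r² = 178/4 = 44.5.
Check P_1: distance² to centre = 14.5 ≤ 44.5, so it lies inside.
All remaining points lie in this disk, and no smaller disk contains both endpoints, so this is the minimum enclosing circle.
r = √(44.5) ≈ 6.671.

6.671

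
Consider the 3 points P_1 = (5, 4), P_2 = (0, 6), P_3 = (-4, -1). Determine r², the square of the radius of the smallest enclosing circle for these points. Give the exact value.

26.5

Side lengths²: P_1P_2² = 29, P_1P_3² = 106, P_2P_3² = 65.
Since P_1P_3² = 106 ≥ 65 + 29 = 94, the angle opposite P_1P_3 is not acute, so the smallest enclosing circle has P_1P_3 as diameter.
Centre = midpoint of P_1P_3 = (0.5, 1.5), r² = 106/4 = 26.5.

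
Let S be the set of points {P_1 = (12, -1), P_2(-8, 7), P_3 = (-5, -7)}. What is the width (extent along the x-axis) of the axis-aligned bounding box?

20

max x = 12, min x = -8, so width = 20.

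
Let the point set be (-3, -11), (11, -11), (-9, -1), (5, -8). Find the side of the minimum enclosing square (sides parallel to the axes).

20

The bounding box has width 20 and height 10.
An axis-aligned square enclosing the set must have side ≥ max(width, height).
So the minimum side is max(20, 10) = 20.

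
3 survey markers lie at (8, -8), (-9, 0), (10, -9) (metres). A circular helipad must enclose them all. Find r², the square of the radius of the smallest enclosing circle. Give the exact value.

110.5

Call the three points A, B, C in the order given.
Side lengths²: AB² = 353, AC² = 5, BC² = 442.
Since BC² = 442 ≥ 353 + 5 = 358, the angle opposite BC is not acute, so the smallest enclosing circle has BC as diameter.
Centre = midpoint of BC = (0.5, -4.5), r² = 442/4 = 110.5.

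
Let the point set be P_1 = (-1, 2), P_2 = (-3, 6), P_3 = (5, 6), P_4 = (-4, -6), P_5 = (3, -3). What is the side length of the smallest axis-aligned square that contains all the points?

12

The bounding box has width 9 and height 12.
An axis-aligned square enclosing the set must have side ≥ max(width, height).
So the minimum side is max(9, 12) = 12.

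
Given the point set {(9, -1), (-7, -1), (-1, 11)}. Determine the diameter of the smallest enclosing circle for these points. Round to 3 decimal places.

Call the three points A, B, C in the order given.
Side lengths²: AB² = 256, AC² = 244, BC² = 180.
Since AB² = 256 < 244 + 180 = 424, the triangle is acute, so the smallest enclosing circle is the circumcircle.
Circumcentre = (1, 2.5), r² = 76.25.
Diameter = 2r = 2√(76.25) ≈ 17.464.

17.464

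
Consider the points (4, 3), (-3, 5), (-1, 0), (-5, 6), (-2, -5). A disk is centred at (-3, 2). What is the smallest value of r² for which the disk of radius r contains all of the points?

The required radius is the distance from (-3, 2) to the farthest point.
Squared distances: 50, 9, 8, 20, 50.
Maximum is 50, attained at (4, 3).

50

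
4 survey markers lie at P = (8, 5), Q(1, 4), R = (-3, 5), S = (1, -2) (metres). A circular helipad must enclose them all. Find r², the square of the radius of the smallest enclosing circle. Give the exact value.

32.5

A smallest enclosing disk is always determined by at most three of the input points on its boundary.
The minimum enclosing circle is determined by three boundary points: P, R, S.
Their circumcentre is (2.5, 3.5) with r² = 32.5.
The farthest remaining point Q is at distance² 2.5 ≤ 32.5.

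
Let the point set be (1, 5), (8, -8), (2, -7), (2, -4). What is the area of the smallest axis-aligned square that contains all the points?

169

The bounding box has width 7 and height 13.
An axis-aligned square enclosing the set must have side ≥ max(width, height).
So the minimum side is max(7, 13) = 13.
Area = 13² = 169.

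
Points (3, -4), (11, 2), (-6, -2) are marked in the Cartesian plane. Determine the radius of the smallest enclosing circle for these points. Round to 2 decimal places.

8.73

Call the three points A, B, C in the order given.
Side lengths²: AB² = 100, AC² = 85, BC² = 305.
Since BC² = 305 ≥ 100 + 85 = 185, the angle opposite BC is not acute, so the smallest enclosing circle has BC as diameter.
Centre = midpoint of BC = (2.5, 0), r² = 305/4 = 76.25.
r = √(76.25) ≈ 8.73.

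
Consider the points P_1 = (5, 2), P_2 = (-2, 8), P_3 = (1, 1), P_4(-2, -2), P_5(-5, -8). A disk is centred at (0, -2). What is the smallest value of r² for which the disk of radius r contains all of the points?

The required radius is the distance from (0, -2) to the farthest point.
Squared distances: 41, 104, 10, 4, 61.
Maximum is 104, attained at P_2.

104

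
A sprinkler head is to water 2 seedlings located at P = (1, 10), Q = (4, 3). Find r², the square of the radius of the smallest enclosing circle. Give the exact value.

The smallest circle enclosing two points has them as diameter endpoints.
Centre = midpoint = (2.5, 6.5); r² = |PQ|²/4 = 58/4 = 14.5.

14.5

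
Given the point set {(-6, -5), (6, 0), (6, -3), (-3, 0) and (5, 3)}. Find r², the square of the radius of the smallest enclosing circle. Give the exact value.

46.25

The farthest pair is (-6, -5)–(5, 3) with squared distance 185. The circle on this segment as diameter has centre (-0.5, -1) and r² = 185/4 = 46.25.
Check (6, 0): distance² to centre = 43.25 ≤ 46.25, so it lies inside.
All remaining points lie in this disk, and no smaller disk contains both endpoints, so this is the minimum enclosing circle.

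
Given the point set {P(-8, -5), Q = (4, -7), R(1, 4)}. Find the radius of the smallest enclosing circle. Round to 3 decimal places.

Side lengths²: PQ² = 148, PR² = 162, QR² = 130.
Since PR² = 162 < 148 + 130 = 278, the triangle is acute, so the smallest enclosing circle is the circumcircle.
Circumcentre = (-10/7, -18/7), r² = 2405/49.
r = √(2405/49) ≈ 7.006.

7.006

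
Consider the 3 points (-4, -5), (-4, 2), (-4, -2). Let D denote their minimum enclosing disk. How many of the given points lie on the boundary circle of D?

2

Call the three points A, B, C in the order given.
Side lengths²: AB² = 49, AC² = 9, BC² = 16.
Since AB² = 49 ≥ 16 + 9 = 25, the angle opposite AB is not acute, so the smallest enclosing circle has AB as diameter.
Centre = midpoint of AB = (-4, -1.5), r² = 49/4 = 12.25.
The points at distance exactly r from the centre are (-4, -5), (-4, 2) — 2 points.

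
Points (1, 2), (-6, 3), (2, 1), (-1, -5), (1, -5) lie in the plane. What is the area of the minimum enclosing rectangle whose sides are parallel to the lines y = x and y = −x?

67.5

In coordinates u = x + y, v = x − y the rectangle is axis-aligned; the map (x,y)→(u,v) scales areas by 2.
u-values: 3, -3, 3, -6, -4; range = 3 − (-6) = 9.
v-values: -1, -9, 1, 4, 6; range = 6 − (-9) = 15.
Area = (9 × 15) / 2 = 67.5.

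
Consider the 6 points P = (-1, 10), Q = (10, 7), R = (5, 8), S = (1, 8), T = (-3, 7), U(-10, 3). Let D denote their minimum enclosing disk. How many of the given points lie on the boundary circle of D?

The minimum enclosing circle of a finite set is fixed by two of the points (as a diameter) or three (as a circumcircle).
The farthest pair is Q–U with squared distance 416. The circle on this segment as diameter has centre (0, 5) and r² = 416/4 = 104.
Check P: distance² to centre = 26 ≤ 104, so it lies inside.
All remaining points lie in this disk, and no smaller disk contains both endpoints, so this is the minimum enclosing circle.
The points at distance exactly r from the centre are Q, U — 2 points.

2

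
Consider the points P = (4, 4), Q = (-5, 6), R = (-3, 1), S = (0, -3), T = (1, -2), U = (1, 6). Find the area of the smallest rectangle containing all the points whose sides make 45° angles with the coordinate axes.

77

In coordinates u = x + y, v = x − y the rectangle is axis-aligned; the map (x,y)→(u,v) scales areas by 2.
u-values: 8, 1, -2, -3, -1, 7; range = 8 − (-3) = 11.
v-values: 0, -11, -4, 3, 3, -5; range = 3 − (-11) = 14.
Area = (11 × 14) / 2 = 77.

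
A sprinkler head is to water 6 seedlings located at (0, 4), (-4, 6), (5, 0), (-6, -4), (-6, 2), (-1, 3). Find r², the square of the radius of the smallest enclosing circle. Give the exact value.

23153/578

By Welzl's lemma the MEC is supported by two points (diametrically opposite) or three points (on a circumcircle).
The minimum enclosing circle is determined by three boundary points: (-4, 6), (5, 0), (-6, -4).
Their circumcentre is (-45/34, 9/34) with r² = 23153/578.
The farthest remaining point (-6, 2) is at distance² 14381/578 ≤ 23153/578.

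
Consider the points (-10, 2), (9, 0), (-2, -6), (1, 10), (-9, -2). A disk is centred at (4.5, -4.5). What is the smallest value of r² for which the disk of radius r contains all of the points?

The required radius is the distance from (4.5, -4.5) to the farthest point.
Squared distances: 252.5, 40.5, 44.5, 222.5, 188.5.
Maximum is 252.5, attained at (-10, 2).

252.5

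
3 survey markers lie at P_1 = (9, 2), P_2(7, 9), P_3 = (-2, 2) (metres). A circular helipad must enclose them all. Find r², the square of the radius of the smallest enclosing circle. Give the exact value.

3445/98

Side lengths²: P_1P_2² = 53, P_1P_3² = 121, P_2P_3² = 130.
Since P_2P_3² = 130 < 121 + 53 = 174, the triangle is acute, so the smallest enclosing circle is the circumcircle.
Circumcentre = (3.5, 59/14), r² = 3445/98.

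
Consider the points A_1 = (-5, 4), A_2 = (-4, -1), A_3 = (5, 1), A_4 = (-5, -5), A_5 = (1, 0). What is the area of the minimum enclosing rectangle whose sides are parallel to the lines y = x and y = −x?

In coordinates u = x + y, v = x − y the rectangle is axis-aligned; the map (x,y)→(u,v) scales areas by 2.
u-values: -1, -5, 6, -10, 1; range = 6 − (-10) = 16.
v-values: -9, -3, 4, 0, 1; range = 4 − (-9) = 13.
Area = (16 × 13) / 2 = 104.

104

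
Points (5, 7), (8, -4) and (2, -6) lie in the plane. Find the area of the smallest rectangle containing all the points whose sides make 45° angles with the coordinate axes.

In coordinates u = x + y, v = x − y the rectangle is axis-aligned; the map (x,y)→(u,v) scales areas by 2.
u-values: 12, 4, -4; range = 12 − (-4) = 16.
v-values: -2, 12, 8; range = 12 − (-2) = 14.
Area = (16 × 14) / 2 = 112.

112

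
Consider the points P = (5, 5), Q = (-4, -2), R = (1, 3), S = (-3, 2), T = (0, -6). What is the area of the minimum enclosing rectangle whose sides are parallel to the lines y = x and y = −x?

In coordinates u = x + y, v = x − y the rectangle is axis-aligned; the map (x,y)→(u,v) scales areas by 2.
u-values: 10, -6, 4, -1, -6; range = 10 − (-6) = 16.
v-values: 0, -2, -2, -5, 6; range = 6 − (-5) = 11.
Area = (16 × 11) / 2 = 88.

88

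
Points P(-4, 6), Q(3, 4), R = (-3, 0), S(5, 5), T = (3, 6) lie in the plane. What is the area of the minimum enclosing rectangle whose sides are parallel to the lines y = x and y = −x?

65

In coordinates u = x + y, v = x − y the rectangle is axis-aligned; the map (x,y)→(u,v) scales areas by 2.
u-values: 2, 7, -3, 10, 9; range = 10 − (-3) = 13.
v-values: -10, -1, -3, 0, -3; range = 0 − (-10) = 10.
Area = (13 × 10) / 2 = 65.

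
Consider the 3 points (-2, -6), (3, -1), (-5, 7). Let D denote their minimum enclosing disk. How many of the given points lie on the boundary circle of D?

3

Call the three points A, B, C in the order given.
Side lengths²: AB² = 50, AC² = 178, BC² = 128.
Since AC² = 178 ≥ 128 + 50 = 178, the angle opposite AC is not acute, so the smallest enclosing circle has AC as diameter.
Centre = midpoint of AC = (-3.5, 0.5), r² = 178/4 = 44.5.
The points at distance exactly r from the centre are (-2, -6), (3, -1), (-5, 7) — 3 points.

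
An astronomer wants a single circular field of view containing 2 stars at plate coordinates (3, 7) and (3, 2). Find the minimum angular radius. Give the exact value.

2.5

The smallest circle enclosing two points has them as diameter endpoints.
Centre = midpoint = (3, 4.5); r² = |(3, 7)−(3, 2)|²/4 = 25/4 = 6.25.
r = √(6.25) = 2.5.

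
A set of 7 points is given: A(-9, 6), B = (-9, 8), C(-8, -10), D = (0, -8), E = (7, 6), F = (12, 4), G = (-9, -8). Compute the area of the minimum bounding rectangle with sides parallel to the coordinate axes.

378

x ranges over [-9, 12], width 21.
y ranges over [-10, 8], height 18.
Area = 21 × 18 = 378.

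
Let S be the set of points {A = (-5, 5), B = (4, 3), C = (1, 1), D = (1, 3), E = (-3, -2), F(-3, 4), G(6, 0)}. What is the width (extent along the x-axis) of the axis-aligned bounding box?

11

max x = 6, min x = -5, so width = 11.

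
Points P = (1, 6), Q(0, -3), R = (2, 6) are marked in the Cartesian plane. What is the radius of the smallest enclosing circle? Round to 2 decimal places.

4.61

Side lengths²: PQ² = 82, PR² = 1, QR² = 85.
Since QR² = 85 ≥ 82 + 1 = 83, the angle opposite QR is not acute, so the smallest enclosing circle has QR as diameter.
Centre = midpoint of QR = (1, 1.5), r² = 85/4 = 21.25.
r = √(21.25) ≈ 4.61.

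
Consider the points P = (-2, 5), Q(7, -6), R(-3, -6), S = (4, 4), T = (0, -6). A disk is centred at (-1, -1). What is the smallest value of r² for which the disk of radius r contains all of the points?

89

The required radius is the distance from (-1, -1) to the farthest point.
Squared distances: 37, 89, 29, 50, 26.
Maximum is 89, attained at Q.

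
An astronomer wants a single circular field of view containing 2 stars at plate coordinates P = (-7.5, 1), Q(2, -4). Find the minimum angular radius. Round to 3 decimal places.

The smallest circle enclosing two points has them as diameter endpoints.
Centre = midpoint = (-2.75, -1.5); r² = |PQ|²/4 = 115.25/4 = 28.8125.
r = √(28.8125) ≈ 5.368.

5.368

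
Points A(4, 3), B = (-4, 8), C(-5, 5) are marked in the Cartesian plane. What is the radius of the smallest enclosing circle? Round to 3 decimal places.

Side lengths²: AB² = 89, AC² = 85, BC² = 10.
Since AB² = 89 < 85 + 10 = 95, the triangle is acute, so the smallest enclosing circle is the circumcircle.
Circumcentre = (-15/58, 295/58), r² = 37825/1682.
r = √(37825/1682) ≈ 4.742.

4.742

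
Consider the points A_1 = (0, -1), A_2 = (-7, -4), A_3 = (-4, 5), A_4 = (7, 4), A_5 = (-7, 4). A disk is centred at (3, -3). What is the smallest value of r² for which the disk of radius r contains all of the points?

149

The required radius is the distance from (3, -3) to the farthest point.
Squared distances: 13, 101, 113, 65, 149.
Maximum is 149, attained at A_5.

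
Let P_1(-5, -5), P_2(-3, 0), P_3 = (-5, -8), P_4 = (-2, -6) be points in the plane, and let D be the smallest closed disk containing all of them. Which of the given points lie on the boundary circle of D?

P_2, P_3

The minimum enclosing circle of a finite set is fixed by two of the points (as a diameter) or three (as a circumcircle).
The farthest pair is P_2–P_3 with squared distance 68. The circle on this segment as diameter has centre (-4, -4) and r² = 68/4 = 17.
Check P_1: distance² to centre = 2 ≤ 17, so it lies inside.
All remaining points lie in this disk, and no smaller disk contains both endpoints, so this is the minimum enclosing circle.
The points at distance exactly r from the centre are P_2, P_3 — 2 points.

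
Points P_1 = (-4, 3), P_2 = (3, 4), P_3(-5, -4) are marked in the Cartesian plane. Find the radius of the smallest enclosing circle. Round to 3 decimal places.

Side lengths²: P_1P_2² = 50, P_1P_3² = 50, P_2P_3² = 128.
Since P_2P_3² = 128 ≥ 50 + 50 = 100, the angle opposite P_2P_3 is not acute, so the smallest enclosing circle has P_2P_3 as diameter.
Centre = midpoint of P_2P_3 = (-1, 0), r² = 128/4 = 32.
r = √32 ≈ 5.657.

5.657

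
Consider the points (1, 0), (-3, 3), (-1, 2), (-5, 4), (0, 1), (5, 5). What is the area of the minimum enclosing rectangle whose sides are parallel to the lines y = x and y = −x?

In coordinates u = x + y, v = x − y the rectangle is axis-aligned; the map (x,y)→(u,v) scales areas by 2.
u-values: 1, 0, 1, -1, 1, 10; range = 10 − (-1) = 11.
v-values: 1, -6, -3, -9, -1, 0; range = 1 − (-9) = 10.
Area = (11 × 10) / 2 = 55.

55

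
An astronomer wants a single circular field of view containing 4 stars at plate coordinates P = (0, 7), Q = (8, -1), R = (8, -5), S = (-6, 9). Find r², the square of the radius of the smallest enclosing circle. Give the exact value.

98

The farthest pair is R–S with squared distance 392. The circle on this segment as diameter has centre (1, 2) and r² = 392/4 = 98.
Check P: distance² to centre = 26 ≤ 98, so it lies inside.
All remaining points lie in this disk, and no smaller disk contains both endpoints, so this is the minimum enclosing circle.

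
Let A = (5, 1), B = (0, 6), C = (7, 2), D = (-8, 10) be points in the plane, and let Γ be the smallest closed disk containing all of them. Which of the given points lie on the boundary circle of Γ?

By Welzl's lemma the MEC is supported by two points (diametrically opposite) or three points (on a circumcircle).
The farthest pair is C–D with squared distance 289. The circle on this segment as diameter has centre (-0.5, 6) and r² = 289/4 = 72.25.
Check A: distance² to centre = 55.25 ≤ 72.25, so it lies inside.
All remaining points lie in this disk, and no smaller disk contains both endpoints, so this is the minimum enclosing circle.
The points at distance exactly r from the centre are C, D — 2 points.

C, D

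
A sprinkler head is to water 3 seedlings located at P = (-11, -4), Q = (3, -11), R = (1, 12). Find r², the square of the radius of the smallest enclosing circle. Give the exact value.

66625/484

Side lengths²: PQ² = 245, PR² = 400, QR² = 533.
Since QR² = 533 < 400 + 245 = 645, the triangle is acute, so the smallest enclosing circle is the circumcircle.
Circumcentre = (-1/11, 7/22), r² = 66625/484.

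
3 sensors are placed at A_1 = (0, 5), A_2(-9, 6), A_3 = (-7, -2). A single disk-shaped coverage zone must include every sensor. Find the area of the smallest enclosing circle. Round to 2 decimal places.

87.59

Side lengths²: A_1A_2² = 82, A_1A_3² = 98, A_2A_3² = 68.
Since A_1A_3² = 98 < 82 + 68 = 150, the triangle is acute, so the smallest enclosing circle is the circumcircle.
Circumcentre = (-4.8, 2.8), r² = 27.88.
Area = π·r² = π·27.88 ≈ 87.59.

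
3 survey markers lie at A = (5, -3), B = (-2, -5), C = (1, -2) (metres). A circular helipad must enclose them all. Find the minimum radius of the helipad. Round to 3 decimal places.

3.640

Side lengths²: AB² = 53, AC² = 17, BC² = 18.
Since AB² = 53 ≥ 18 + 17 = 35, the angle opposite AB is not acute, so the smallest enclosing circle has AB as diameter.
Centre = midpoint of AB = (1.5, -4), r² = 53/4 = 13.25.
r = √(13.25) ≈ 3.640.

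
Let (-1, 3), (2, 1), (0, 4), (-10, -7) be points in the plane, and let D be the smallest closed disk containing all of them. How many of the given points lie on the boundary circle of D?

By Welzl's lemma the MEC is supported by two points (diametrically opposite) or three points (on a circumcircle).
The farthest pair is (0, 4)–(-10, -7) with squared distance 221. The circle on this segment as diameter has centre (-5, -1.5) and r² = 221/4 = 55.25.
Check (-1, 3): distance² to centre = 36.25 ≤ 55.25, so it lies inside.
All remaining points lie in this disk, and no smaller disk contains both endpoints, so this is the minimum enclosing circle.
The points at distance exactly r from the centre are (2, 1), (0, 4), (-10, -7) — 3 points.

3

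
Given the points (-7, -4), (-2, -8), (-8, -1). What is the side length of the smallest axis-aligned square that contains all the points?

7

The bounding box has width 6 and height 7.
An axis-aligned square enclosing the set must have side ≥ max(width, height).
So the minimum side is max(6, 7) = 7.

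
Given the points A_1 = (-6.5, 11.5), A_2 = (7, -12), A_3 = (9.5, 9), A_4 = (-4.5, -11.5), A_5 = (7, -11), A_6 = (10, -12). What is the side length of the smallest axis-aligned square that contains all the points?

23.5

The bounding box has width 16.5 and height 23.5.
An axis-aligned square enclosing the set must have side ≥ max(width, height).
So the minimum side is max(16.5, 23.5) = 23.5.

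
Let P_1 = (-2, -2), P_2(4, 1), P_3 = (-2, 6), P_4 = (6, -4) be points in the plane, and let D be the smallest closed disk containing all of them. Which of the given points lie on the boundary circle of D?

By Welzl's lemma the MEC is supported by two points (diametrically opposite) or three points (on a circumcircle).
The farthest pair is P_3–P_4 with squared distance 164. The circle on this segment as diameter has centre (2, 1) and r² = 164/4 = 41.
Check P_1: distance² to centre = 25 ≤ 41, so it lies inside.
All remaining points lie in this disk, and no smaller disk contains both endpoints, so this is the minimum enclosing circle.
The points at distance exactly r from the centre are P_3, P_4 — 2 points.

P_3, P_4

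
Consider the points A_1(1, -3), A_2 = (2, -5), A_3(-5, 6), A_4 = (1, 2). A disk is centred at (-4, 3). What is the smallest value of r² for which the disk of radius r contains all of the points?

100

The required radius is the distance from (-4, 3) to the farthest point.
Squared distances: 61, 100, 10, 26.
Maximum is 100, attained at A_2.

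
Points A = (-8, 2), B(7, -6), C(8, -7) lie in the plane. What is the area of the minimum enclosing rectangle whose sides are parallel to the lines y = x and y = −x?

87.5

In coordinates u = x + y, v = x − y the rectangle is axis-aligned; the map (x,y)→(u,v) scales areas by 2.
u-values: -6, 1, 1; range = 1 − (-6) = 7.
v-values: -10, 13, 15; range = 15 − (-10) = 25.
Area = (7 × 25) / 2 = 87.5.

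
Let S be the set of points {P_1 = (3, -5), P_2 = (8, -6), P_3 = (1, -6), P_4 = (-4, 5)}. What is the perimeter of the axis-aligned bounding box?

46

Width = max x − min x = 8 − (-4) = 12.
Height = max y − min y = 5 − (-6) = 11.
Perimeter = 2(12 + 11) = 46.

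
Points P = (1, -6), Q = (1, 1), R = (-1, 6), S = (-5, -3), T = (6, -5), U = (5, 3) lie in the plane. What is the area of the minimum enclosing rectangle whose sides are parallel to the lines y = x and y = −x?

144

In coordinates u = x + y, v = x − y the rectangle is axis-aligned; the map (x,y)→(u,v) scales areas by 2.
u-values: -5, 2, 5, -8, 1, 8; range = 8 − (-8) = 16.
v-values: 7, 0, -7, -2, 11, 2; range = 11 − (-7) = 18.
Area = (16 × 18) / 2 = 144.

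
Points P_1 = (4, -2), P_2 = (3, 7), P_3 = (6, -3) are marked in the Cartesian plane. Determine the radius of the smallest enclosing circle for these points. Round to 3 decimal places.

Side lengths²: P_1P_2² = 82, P_1P_3² = 5, P_2P_3² = 109.
Since P_2P_3² = 109 ≥ 82 + 5 = 87, the angle opposite P_2P_3 is not acute, so the smallest enclosing circle has P_2P_3 as diameter.
Centre = midpoint of P_2P_3 = (4.5, 2), r² = 109/4 = 27.25.
r = √(27.25) ≈ 5.220.

5.220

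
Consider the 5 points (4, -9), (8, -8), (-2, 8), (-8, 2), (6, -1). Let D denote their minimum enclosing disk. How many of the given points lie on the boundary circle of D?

3

The minimum enclosing circle is determined by three boundary points: (8, -8), (-2, 8), (-8, 2).
Their circumcentre is (15/13, -15/13) with r² = 15842/169.
The farthest remaining point (4, -9) is at distance² 11773/169 ≤ 15842/169.
The points at distance exactly r from the centre are (8, -8), (-2, 8), (-8, 2) — 3 points.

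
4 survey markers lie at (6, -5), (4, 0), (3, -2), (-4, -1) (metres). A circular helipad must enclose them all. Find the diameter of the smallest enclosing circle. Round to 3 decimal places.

10.770

The minimum enclosing circle of a finite set is fixed by two of the points (as a diameter) or three (as a circumcircle).
The farthest pair is (6, -5)–(-4, -1) with squared distance 116. The circle on this segment as diameter has centre (1, -3) and r² = 116/4 = 29.
Check (4, 0): distance² to centre = 18 ≤ 29, so it lies inside.
All remaining points lie in this disk, and no smaller disk contains both endpoints, so this is the minimum enclosing circle.
Diameter = 2r = 2√29 ≈ 10.770.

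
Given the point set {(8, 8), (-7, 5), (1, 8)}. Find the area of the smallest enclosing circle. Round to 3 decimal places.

Call the three points A, B, C in the order given.
Side lengths²: AB² = 234, AC² = 49, BC² = 73.
Since AB² = 234 ≥ 73 + 49 = 122, the angle opposite AB is not acute, so the smallest enclosing circle has AB as diameter.
Centre = midpoint of AB = (0.5, 6.5), r² = 234/4 = 58.5.
Area = π·r² = π·58.5 ≈ 183.783.

183.783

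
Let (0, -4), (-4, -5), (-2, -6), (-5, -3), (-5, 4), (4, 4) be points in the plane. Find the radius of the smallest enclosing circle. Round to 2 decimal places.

The minimum enclosing circle is determined by three boundary points: (-2, -6), (-5, 4), (4, 4).
Their circumcentre is (-0.5, -0.1) with r² = 37.06.
The farthest remaining point (-4, -5) is at distance² 36.26 ≤ 37.06.
r = √(37.06) ≈ 6.09.

6.09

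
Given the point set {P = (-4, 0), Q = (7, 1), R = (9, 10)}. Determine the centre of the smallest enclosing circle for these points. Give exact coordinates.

Side lengths²: PQ² = 122, PR² = 269, QR² = 85.
Since PR² = 269 ≥ 122 + 85 = 207, the angle opposite PR is not acute, so the smallest enclosing circle has PR as diameter.
Centre = midpoint of PR = (2.5, 5), r² = 269/4 = 67.25.
Centre = (2.5, 5).

(2.5, 5)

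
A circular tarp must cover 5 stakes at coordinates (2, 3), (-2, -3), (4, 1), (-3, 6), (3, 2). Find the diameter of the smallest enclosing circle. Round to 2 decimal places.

A smallest enclosing disk is always determined by at most three of the input points on its boundary.
The minimum enclosing circle is determined by three boundary points: (-2, -3), (4, 1), (-3, 6).
Their circumcentre is (-23/29, 49/29) with r² = 19721/841.
The farthest remaining point (3, 2) is at distance² 12181/841 ≤ 19721/841.
Diameter = 2r = 2√(19721/841) ≈ 9.68.

9.68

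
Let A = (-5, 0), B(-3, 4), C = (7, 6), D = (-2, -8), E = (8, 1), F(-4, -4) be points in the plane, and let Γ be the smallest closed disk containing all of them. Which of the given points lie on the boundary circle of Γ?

C, D

A smallest enclosing disk is always determined by at most three of the input points on its boundary.
The farthest pair is C–D with squared distance 277. The circle on this segment as diameter has centre (2.5, -1) and r² = 277/4 = 69.25.
Check A: distance² to centre = 57.25 ≤ 69.25, so it lies inside.
All remaining points lie in this disk, and no smaller disk contains both endpoints, so this is the minimum enclosing circle.
The points at distance exactly r from the centre are C, D — 2 points.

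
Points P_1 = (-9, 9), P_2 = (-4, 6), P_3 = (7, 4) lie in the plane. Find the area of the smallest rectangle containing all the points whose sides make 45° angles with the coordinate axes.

In coordinates u = x + y, v = x − y the rectangle is axis-aligned; the map (x,y)→(u,v) scales areas by 2.
u-values: 0, 2, 11; range = 11 − 0 = 11.
v-values: -18, -10, 3; range = 3 − (-18) = 21.
Area = (11 × 21) / 2 = 115.5.

115.5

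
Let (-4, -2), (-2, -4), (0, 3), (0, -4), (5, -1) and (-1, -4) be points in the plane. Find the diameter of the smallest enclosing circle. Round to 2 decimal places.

9.06

The farthest pair is (-4, -2)–(5, -1) with squared distance 82. The circle on this segment as diameter has centre (0.5, -1.5) and r² = 82/4 = 20.5.
Check (-2, -4): distance² to centre = 12.5 ≤ 20.5, so it lies inside.
All remaining points lie in this disk, and no smaller disk contains both endpoints, so this is the minimum enclosing circle.
Diameter = 2r = 2√(20.5) ≈ 9.06.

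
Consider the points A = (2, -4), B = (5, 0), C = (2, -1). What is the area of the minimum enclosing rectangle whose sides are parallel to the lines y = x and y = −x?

10.5

In coordinates u = x + y, v = x − y the rectangle is axis-aligned; the map (x,y)→(u,v) scales areas by 2.
u-values: -2, 5, 1; range = 5 − (-2) = 7.
v-values: 6, 5, 3; range = 6 − 3 = 3.
Area = (7 × 3) / 2 = 10.5.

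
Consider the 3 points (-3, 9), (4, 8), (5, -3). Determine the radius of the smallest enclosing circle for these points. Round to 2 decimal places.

7.21

Call the three points A, B, C in the order given.
Side lengths²: AB² = 50, AC² = 208, BC² = 122.
Since AC² = 208 ≥ 122 + 50 = 172, the angle opposite AC is not acute, so the smallest enclosing circle has AC as diameter.
Centre = midpoint of AC = (1, 3), r² = 208/4 = 52.
r = √52 ≈ 7.21.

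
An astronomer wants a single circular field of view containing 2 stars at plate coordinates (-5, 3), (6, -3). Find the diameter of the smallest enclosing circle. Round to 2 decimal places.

12.53

The smallest circle enclosing two points has them as diameter endpoints.
Centre = midpoint = (0.5, 0); r² = |(-5, 3)−(6, -3)|²/4 = 157/4 = 39.25.
Diameter = 2r = 2√(39.25) ≈ 12.53.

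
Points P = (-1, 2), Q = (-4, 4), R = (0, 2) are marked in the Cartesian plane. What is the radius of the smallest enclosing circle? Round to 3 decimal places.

2.236

Side lengths²: PQ² = 13, PR² = 1, QR² = 20.
Since QR² = 20 ≥ 13 + 1 = 14, the angle opposite QR is not acute, so the smallest enclosing circle has QR as diameter.
Centre = midpoint of QR = (-2, 3), r² = 20/4 = 5.
r = √5 ≈ 2.236.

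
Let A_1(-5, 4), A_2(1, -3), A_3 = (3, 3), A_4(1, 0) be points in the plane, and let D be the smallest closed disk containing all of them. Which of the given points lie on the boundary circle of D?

A smallest enclosing disk is always determined by at most three of the input points on its boundary.
The minimum enclosing circle is determined by three boundary points: A_1, A_2, A_3.
Their circumcentre is (-1.3, 1.1) with r² = 22.1.
The farthest remaining point A_4 is at distance² 6.5 ≤ 22.1.
The points at distance exactly r from the centre are A_1, A_2, A_3 — 3 points.

A_1, A_2, A_3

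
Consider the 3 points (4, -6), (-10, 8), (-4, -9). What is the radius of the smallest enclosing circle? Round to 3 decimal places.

9.901

Call the three points A, B, C in the order given.
Side lengths²: AB² = 392, AC² = 73, BC² = 325.
Since AB² = 392 < 325 + 73 = 398, the triangle is acute, so the smallest enclosing circle is the circumcircle.
Circumcentre = (-69/22, 19/22), r² = 23725/242.
r = √(23725/242) ≈ 9.901.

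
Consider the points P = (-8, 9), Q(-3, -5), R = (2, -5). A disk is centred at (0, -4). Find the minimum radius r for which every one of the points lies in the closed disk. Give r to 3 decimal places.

15.264

The required radius is the distance from (0, -4) to the farthest point.
Squared distances: 233, 10, 5.
Maximum is 233, attained at P.
r = √233 ≈ 15.264.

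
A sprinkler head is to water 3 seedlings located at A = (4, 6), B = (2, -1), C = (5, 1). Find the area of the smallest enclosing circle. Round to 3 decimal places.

41.626

Side lengths²: AB² = 53, AC² = 26, BC² = 13.
Since AB² = 53 ≥ 26 + 13 = 39, the angle opposite AB is not acute, so the smallest enclosing circle has AB as diameter.
Centre = midpoint of AB = (3, 2.5), r² = 53/4 = 13.25.
Area = π·r² = π·13.25 ≈ 41.626.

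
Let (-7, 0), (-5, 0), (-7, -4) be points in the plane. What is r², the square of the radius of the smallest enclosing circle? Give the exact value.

5

Call the three points A, B, C in the order given.
Side lengths²: AB² = 4, AC² = 16, BC² = 20.
Since BC² = 20 ≥ 16 + 4 = 20, the angle opposite BC is not acute, so the smallest enclosing circle has BC as diameter.
Centre = midpoint of BC = (-6, -2), r² = 20/4 = 5.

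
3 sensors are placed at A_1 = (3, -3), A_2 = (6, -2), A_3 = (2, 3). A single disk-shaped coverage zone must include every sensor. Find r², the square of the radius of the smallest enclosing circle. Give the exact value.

Side lengths²: A_1A_2² = 10, A_1A_3² = 37, A_2A_3² = 41.
Since A_2A_3² = 41 < 37 + 10 = 47, the triangle is acute, so the smallest enclosing circle is the circumcircle.
Circumcentre = (137/38, 7/38), r² = 7585/722.

7585/722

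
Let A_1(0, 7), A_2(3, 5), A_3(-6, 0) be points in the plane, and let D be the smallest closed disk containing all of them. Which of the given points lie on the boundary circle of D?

Side lengths²: A_1A_2² = 13, A_1A_3² = 85, A_2A_3² = 106.
Since A_2A_3² = 106 ≥ 85 + 13 = 98, the angle opposite A_2A_3 is not acute, so the smallest enclosing circle has A_2A_3 as diameter.
Centre = midpoint of A_2A_3 = (-1.5, 2.5), r² = 106/4 = 26.5.
The points at distance exactly r from the centre are A_2, A_3 — 2 points.

A_2, A_3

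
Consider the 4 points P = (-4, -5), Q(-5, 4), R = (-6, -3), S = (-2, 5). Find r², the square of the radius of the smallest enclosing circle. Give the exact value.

By Welzl's lemma the MEC is supported by two points (diametrically opposite) or three points (on a circumcircle).
The farthest pair is P–S with squared distance 104. The circle on this segment as diameter has centre (-3, 0) and r² = 104/4 = 26.
Check Q: distance² to centre = 20 ≤ 26, so it lies inside.
All remaining points lie in this disk, and no smaller disk contains both endpoints, so this is the minimum enclosing circle.

26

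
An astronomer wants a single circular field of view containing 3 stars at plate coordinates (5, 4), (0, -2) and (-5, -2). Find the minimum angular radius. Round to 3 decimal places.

5.831

Call the three points A, B, C in the order given.
Side lengths²: AB² = 61, AC² = 136, BC² = 25.
Since AC² = 136 ≥ 61 + 25 = 86, the angle opposite AC is not acute, so the smallest enclosing circle has AC as diameter.
Centre = midpoint of AC = (0, 1), r² = 136/4 = 34.
r = √34 ≈ 5.831.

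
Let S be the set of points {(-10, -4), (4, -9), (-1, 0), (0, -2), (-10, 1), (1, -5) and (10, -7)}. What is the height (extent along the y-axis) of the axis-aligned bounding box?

10

max y = 1, min y = -9, so height = 10.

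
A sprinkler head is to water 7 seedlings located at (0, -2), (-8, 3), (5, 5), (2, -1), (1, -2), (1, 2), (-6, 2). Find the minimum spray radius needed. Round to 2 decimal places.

6.58

The minimum enclosing circle of a finite set is fixed by two of the points (as a diameter) or three (as a circumcircle).
The farthest pair is (-8, 3)–(5, 5) with squared distance 173. The circle on this segment as diameter has centre (-1.5, 4) and r² = 173/4 = 43.25.
Check (0, -2): distance² to centre = 38.25 ≤ 43.25, so it lies inside.
All remaining points lie in this disk, and no smaller disk contains both endpoints, so this is the minimum enclosing circle.
r = √(43.25) ≈ 6.58.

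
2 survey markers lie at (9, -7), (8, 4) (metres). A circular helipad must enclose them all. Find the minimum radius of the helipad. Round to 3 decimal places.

5.523

The smallest circle enclosing two points has them as diameter endpoints.
Centre = midpoint = (8.5, -1.5); r² = |(9, -7)−(8, 4)|²/4 = 122/4 = 30.5.
r = √(30.5) ≈ 5.523.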